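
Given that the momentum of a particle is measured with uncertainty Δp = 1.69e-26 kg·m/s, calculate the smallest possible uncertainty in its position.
3.120 nm

Using the Heisenberg uncertainty principle:
ΔxΔp ≥ ℏ/2

The minimum uncertainty in position is:
Δx_min = ℏ/(2Δp)
Δx_min = (1.055e-34 J·s) / (2 × 1.690e-26 kg·m/s)
Δx_min = 3.120e-09 m = 3.120 nm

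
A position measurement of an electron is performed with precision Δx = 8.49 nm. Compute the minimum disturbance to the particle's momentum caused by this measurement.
6.211 × 10^-27 kg·m/s

The uncertainty principle implies that measuring position disturbs momentum:
ΔxΔp ≥ ℏ/2

When we measure position with precision Δx, we necessarily introduce a momentum uncertainty:
Δp ≥ ℏ/(2Δx)
Δp_min = (1.055e-34 J·s) / (2 × 8.490e-09 m)
Δp_min = 6.211e-27 kg·m/s

The more precisely we measure position, the greater the momentum disturbance.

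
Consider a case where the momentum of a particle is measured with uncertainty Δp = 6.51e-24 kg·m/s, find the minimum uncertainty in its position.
8.100 pm

Using the Heisenberg uncertainty principle:
ΔxΔp ≥ ℏ/2

The minimum uncertainty in position is:
Δx_min = ℏ/(2Δp)
Δx_min = (1.055e-34 J·s) / (2 × 6.510e-24 kg·m/s)
Δx_min = 8.100e-12 m = 8.100 pm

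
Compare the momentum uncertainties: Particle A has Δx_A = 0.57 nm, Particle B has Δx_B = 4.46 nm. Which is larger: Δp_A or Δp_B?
Particle A has the larger minimum momentum uncertainty, by a factor of 7.82.

For each particle, the minimum momentum uncertainty is Δp_min = ℏ/(2Δx):

Particle A: Δp_A = ℏ/(2×5.700e-10 m) = 9.251e-26 kg·m/s
Particle B: Δp_B = ℏ/(2×4.460e-09 m) = 1.182e-26 kg·m/s

Ratio: Δp_A/Δp_B = 7.82

Since Δp_min ∝ 1/Δx, the particle with smaller position uncertainty (A) has larger momentum uncertainty.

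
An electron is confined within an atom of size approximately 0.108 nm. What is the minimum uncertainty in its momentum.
4.882 × 10^-25 kg·m/s

Using the Heisenberg uncertainty principle:
ΔxΔp ≥ ℏ/2

With Δx ≈ L = 1.080e-10 m (the confinement size):
Δp_min = ℏ/(2Δx)
Δp_min = (1.055e-34 J·s) / (2 × 1.080e-10 m)
Δp_min = 4.882e-25 kg·m/s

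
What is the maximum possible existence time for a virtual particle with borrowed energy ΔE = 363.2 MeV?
9.061 × 10^-25 s

Using the energy-time uncertainty principle:
ΔEΔt ≥ ℏ/2

For a virtual particle borrowing energy ΔE, the maximum lifetime is:
Δt_max = ℏ/(2ΔE)

Converting energy:
ΔE = 363.2 MeV = 5.819e-11 J

Δt_max = (1.055e-34 J·s) / (2 × 5.819e-11 J)
Δt_max = 9.061e-25 s = 9.061 × 10^-25 s

Virtual particles with higher borrowed energy exist for shorter times.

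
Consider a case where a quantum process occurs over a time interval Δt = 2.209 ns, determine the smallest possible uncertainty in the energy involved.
148.984 neV

Using the energy-time uncertainty principle:
ΔEΔt ≥ ℏ/2

The minimum uncertainty in energy is:
ΔE_min = ℏ/(2Δt)
ΔE_min = (1.055e-34 J·s) / (2 × 2.209e-09 s)
ΔE_min = 2.387e-26 J = 148.984 neV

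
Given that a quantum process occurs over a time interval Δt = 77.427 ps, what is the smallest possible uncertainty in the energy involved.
4.251 μeV

Using the energy-time uncertainty principle:
ΔEΔt ≥ ℏ/2

The minimum uncertainty in energy is:
ΔE_min = ℏ/(2Δt)
ΔE_min = (1.055e-34 J·s) / (2 × 7.743e-11 s)
ΔE_min = 6.810e-25 J = 4.251 μeV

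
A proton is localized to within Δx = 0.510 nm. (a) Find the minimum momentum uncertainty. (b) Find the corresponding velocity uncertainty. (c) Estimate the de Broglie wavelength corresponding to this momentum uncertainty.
(a) Δp_min = 1.034 × 10^-25 kg·m/s
(b) Δv_min = 61.813 m/s
(c) λ_dB = 6.409 nm

Step-by-step:

(a) From the uncertainty principle:
Δp_min = ℏ/(2Δx) = (1.055e-34 J·s)/(2 × 5.100e-10 m) = 1.034e-25 kg·m/s

(b) The velocity uncertainty:
Δv = Δp/m = (1.034e-25 kg·m/s)/(1.673e-27 kg) = 6.181e+01 m/s = 61.813 m/s

(c) The de Broglie wavelength for this momentum:
λ = h/p = (6.626e-34 J·s)/(1.034e-25 kg·m/s) = 6.409e-09 m = 6.409 nm

Note: The de Broglie wavelength is comparable to the localization size, as expected from wave-particle duality.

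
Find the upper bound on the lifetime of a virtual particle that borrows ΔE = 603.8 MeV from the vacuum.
5.451 × 10^-25 s

Using the energy-time uncertainty principle:
ΔEΔt ≥ ℏ/2

For a virtual particle borrowing energy ΔE, the maximum lifetime is:
Δt_max = ℏ/(2ΔE)

Converting energy:
ΔE = 603.8 MeV = 9.674e-11 J

Δt_max = (1.055e-34 J·s) / (2 × 9.674e-11 J)
Δt_max = 5.451e-25 s = 5.451 × 10^-25 s

Virtual particles with higher borrowed energy exist for shorter times.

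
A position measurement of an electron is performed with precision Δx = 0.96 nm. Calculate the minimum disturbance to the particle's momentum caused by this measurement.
5.493 × 10^-26 kg·m/s

The uncertainty principle implies that measuring position disturbs momentum:
ΔxΔp ≥ ℏ/2

When we measure position with precision Δx, we necessarily introduce a momentum uncertainty:
Δp ≥ ℏ/(2Δx)
Δp_min = (1.055e-34 J·s) / (2 × 9.600e-10 m)
Δp_min = 5.493e-26 kg·m/s

The more precisely we measure position, the greater the momentum disturbance.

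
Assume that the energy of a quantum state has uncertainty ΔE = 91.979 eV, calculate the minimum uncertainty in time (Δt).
3.578 as

Using the energy-time uncertainty principle:
ΔEΔt ≥ ℏ/2

The minimum uncertainty in time is:
Δt_min = ℏ/(2ΔE)
Δt_min = (1.055e-34 J·s) / (2 × 1.474e-17 J)
Δt_min = 3.578e-18 s = 3.578 as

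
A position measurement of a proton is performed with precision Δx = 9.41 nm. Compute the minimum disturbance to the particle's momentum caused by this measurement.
5.603 × 10^-27 kg·m/s

The uncertainty principle implies that measuring position disturbs momentum:
ΔxΔp ≥ ℏ/2

When we measure position with precision Δx, we necessarily introduce a momentum uncertainty:
Δp ≥ ℏ/(2Δx)
Δp_min = (1.055e-34 J·s) / (2 × 9.410e-09 m)
Δp_min = 5.603e-27 kg·m/s

The more precisely we measure position, the greater the momentum disturbance.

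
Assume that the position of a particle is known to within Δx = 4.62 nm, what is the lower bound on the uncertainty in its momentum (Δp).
1.141 × 10^-26 kg·m/s

Using the Heisenberg uncertainty principle:
ΔxΔp ≥ ℏ/2

The minimum uncertainty in momentum is:
Δp_min = ℏ/(2Δx)
Δp_min = (1.055e-34 J·s) / (2 × 4.620e-09 m)
Δp_min = 1.141e-26 kg·m/s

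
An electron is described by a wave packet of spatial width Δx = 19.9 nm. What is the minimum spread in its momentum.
2.650 × 10^-27 kg·m/s

For a wave packet, the spatial width Δx and momentum spread Δp are related by the uncertainty principle:
ΔxΔp ≥ ℏ/2

The minimum momentum spread is:
Δp_min = ℏ/(2Δx)
Δp_min = (1.055e-34 J·s) / (2 × 1.990e-08 m)
Δp_min = 2.650e-27 kg·m/s

A wave packet cannot have both a well-defined position and well-defined momentum.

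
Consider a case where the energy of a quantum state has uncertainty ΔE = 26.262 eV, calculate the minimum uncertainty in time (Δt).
12.532 as

Using the energy-time uncertainty principle:
ΔEΔt ≥ ℏ/2

The minimum uncertainty in time is:
Δt_min = ℏ/(2ΔE)
Δt_min = (1.055e-34 J·s) / (2 × 4.208e-18 J)
Δt_min = 1.253e-17 s = 12.532 as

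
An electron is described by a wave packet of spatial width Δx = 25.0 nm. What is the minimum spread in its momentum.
2.109 × 10^-27 kg·m/s

For a wave packet, the spatial width Δx and momentum spread Δp are related by the uncertainty principle:
ΔxΔp ≥ ℏ/2

The minimum momentum spread is:
Δp_min = ℏ/(2Δx)
Δp_min = (1.055e-34 J·s) / (2 × 2.500e-08 m)
Δp_min = 2.109e-27 kg·m/s

A wave packet cannot have both a well-defined position and well-defined momentum.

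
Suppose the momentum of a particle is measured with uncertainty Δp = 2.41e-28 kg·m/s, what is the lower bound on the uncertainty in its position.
218.791 nm

Using the Heisenberg uncertainty principle:
ΔxΔp ≥ ℏ/2

The minimum uncertainty in position is:
Δx_min = ℏ/(2Δp)
Δx_min = (1.055e-34 J·s) / (2 × 2.410e-28 kg·m/s)
Δx_min = 2.188e-07 m = 218.791 nm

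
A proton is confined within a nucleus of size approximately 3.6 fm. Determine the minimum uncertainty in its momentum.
1.465 × 10^-20 kg·m/s

Using the Heisenberg uncertainty principle:
ΔxΔp ≥ ℏ/2

With Δx ≈ L = 3.600e-15 m (the confinement size):
Δp_min = ℏ/(2Δx)
Δp_min = (1.055e-34 J·s) / (2 × 3.600e-15 m)
Δp_min = 1.465e-20 kg·m/s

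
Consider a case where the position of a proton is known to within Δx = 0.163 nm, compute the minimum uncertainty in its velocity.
193.402 m/s

Using the Heisenberg uncertainty principle and Δp = mΔv:
ΔxΔp ≥ ℏ/2
Δx(mΔv) ≥ ℏ/2

The minimum uncertainty in velocity is:
Δv_min = ℏ/(2mΔx)
Δv_min = (1.055e-34 J·s) / (2 × 1.673e-27 kg × 1.630e-10 m)
Δv_min = 1.934e+02 m/s = 193.402 m/s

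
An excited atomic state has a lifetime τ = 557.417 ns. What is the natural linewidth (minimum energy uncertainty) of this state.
590.413 peV

Using the energy-time uncertainty principle:
ΔEΔt ≥ ℏ/2

The lifetime τ represents the time uncertainty Δt.
The natural linewidth (minimum energy uncertainty) is:

ΔE = ℏ/(2τ)
ΔE = (1.055e-34 J·s) / (2 × 5.574e-07 s)
ΔE = 9.459e-29 J = 590.413 peV

This natural linewidth limits the precision of spectroscopic measurements.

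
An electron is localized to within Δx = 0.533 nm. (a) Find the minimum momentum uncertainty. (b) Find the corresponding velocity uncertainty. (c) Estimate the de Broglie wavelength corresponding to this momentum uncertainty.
(a) Δp_min = 9.893 × 10^-26 kg·m/s
(b) Δv_min = 108.600 km/s
(c) λ_dB = 6.698 nm

Step-by-step:

(a) From the uncertainty principle:
Δp_min = ℏ/(2Δx) = (1.055e-34 J·s)/(2 × 5.330e-10 m) = 9.893e-26 kg·m/s

(b) The velocity uncertainty:
Δv = Δp/m = (9.893e-26 kg·m/s)/(9.109e-31 kg) = 1.086e+05 m/s = 108.600 km/s

(c) The de Broglie wavelength for this momentum:
λ = h/p = (6.626e-34 J·s)/(9.893e-26 kg·m/s) = 6.698e-09 m = 6.698 nm

Note: The de Broglie wavelength is comparable to the localization size, as expected from wave-particle duality.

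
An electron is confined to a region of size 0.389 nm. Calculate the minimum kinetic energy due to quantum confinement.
62.945 meV

Using the uncertainty principle:

1. Position uncertainty: Δx ≈ 3.890e-10 m
2. Minimum momentum uncertainty: Δp = ℏ/(2Δx) = 1.355e-25 kg·m/s
3. Minimum kinetic energy:
   KE = (Δp)²/(2m) = (1.355e-25)²/(2 × 9.109e-31 kg)
   KE = 1.008e-20 J = 62.945 meV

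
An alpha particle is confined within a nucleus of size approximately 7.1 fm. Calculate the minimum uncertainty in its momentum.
7.427 × 10^-21 kg·m/s

Using the Heisenberg uncertainty principle:
ΔxΔp ≥ ℏ/2

With Δx ≈ L = 7.100e-15 m (the confinement size):
Δp_min = ℏ/(2Δx)
Δp_min = (1.055e-34 J·s) / (2 × 7.100e-15 m)
Δp_min = 7.427e-21 kg·m/s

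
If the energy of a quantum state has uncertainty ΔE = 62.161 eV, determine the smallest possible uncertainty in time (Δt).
5.294 as

Using the energy-time uncertainty principle:
ΔEΔt ≥ ℏ/2

The minimum uncertainty in time is:
Δt_min = ℏ/(2ΔE)
Δt_min = (1.055e-34 J·s) / (2 × 9.959e-18 J)
Δt_min = 5.294e-18 s = 5.294 as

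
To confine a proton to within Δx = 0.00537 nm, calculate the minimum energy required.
179.889 meV

Localizing a particle requires giving it sufficient momentum uncertainty:

1. From uncertainty principle: Δp ≥ ℏ/(2Δx)
   Δp_min = (1.055e-34 J·s) / (2 × 5.370e-12 m)
   Δp_min = 9.819e-24 kg·m/s

2. This momentum uncertainty corresponds to kinetic energy:
   KE ≈ (Δp)²/(2m) = (9.819e-24)²/(2 × 1.673e-27 kg)
   KE = 2.882e-20 J = 179.889 meV

Tighter localization requires more energy.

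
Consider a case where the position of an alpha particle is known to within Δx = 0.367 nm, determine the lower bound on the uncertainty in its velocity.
21.623 m/s

Using the Heisenberg uncertainty principle and Δp = mΔv:
ΔxΔp ≥ ℏ/2
Δx(mΔv) ≥ ℏ/2

The minimum uncertainty in velocity is:
Δv_min = ℏ/(2mΔx)
Δv_min = (1.055e-34 J·s) / (2 × 6.645e-27 kg × 3.670e-10 m)
Δv_min = 2.162e+01 m/s = 21.623 m/s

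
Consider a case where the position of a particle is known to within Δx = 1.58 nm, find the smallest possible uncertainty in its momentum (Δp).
3.337 × 10^-26 kg·m/s

Using the Heisenberg uncertainty principle:
ΔxΔp ≥ ℏ/2

The minimum uncertainty in momentum is:
Δp_min = ℏ/(2Δx)
Δp_min = (1.055e-34 J·s) / (2 × 1.580e-09 m)
Δp_min = 3.337e-26 kg·m/s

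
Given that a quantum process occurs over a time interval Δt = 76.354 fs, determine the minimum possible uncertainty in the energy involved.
4.310 meV

Using the energy-time uncertainty principle:
ΔEΔt ≥ ℏ/2

The minimum uncertainty in energy is:
ΔE_min = ℏ/(2Δt)
ΔE_min = (1.055e-34 J·s) / (2 × 7.635e-14 s)
ΔE_min = 6.906e-22 J = 4.310 meV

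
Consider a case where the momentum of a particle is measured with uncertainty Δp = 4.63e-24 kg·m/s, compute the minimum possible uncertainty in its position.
11.388 pm

Using the Heisenberg uncertainty principle:
ΔxΔp ≥ ℏ/2

The minimum uncertainty in position is:
Δx_min = ℏ/(2Δp)
Δx_min = (1.055e-34 J·s) / (2 × 4.630e-24 kg·m/s)
Δx_min = 1.139e-11 m = 11.388 pm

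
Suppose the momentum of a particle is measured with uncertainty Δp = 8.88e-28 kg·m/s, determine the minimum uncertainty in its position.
59.379 nm

Using the Heisenberg uncertainty principle:
ΔxΔp ≥ ℏ/2

The minimum uncertainty in position is:
Δx_min = ℏ/(2Δp)
Δx_min = (1.055e-34 J·s) / (2 × 8.880e-28 kg·m/s)
Δx_min = 5.938e-08 m = 59.379 nm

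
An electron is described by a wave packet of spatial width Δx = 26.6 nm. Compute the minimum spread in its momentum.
1.982 × 10^-27 kg·m/s

For a wave packet, the spatial width Δx and momentum spread Δp are related by the uncertainty principle:
ΔxΔp ≥ ℏ/2

The minimum momentum spread is:
Δp_min = ℏ/(2Δx)
Δp_min = (1.055e-34 J·s) / (2 × 2.660e-08 m)
Δp_min = 1.982e-27 kg·m/s

A wave packet cannot have both a well-defined position and well-defined momentum.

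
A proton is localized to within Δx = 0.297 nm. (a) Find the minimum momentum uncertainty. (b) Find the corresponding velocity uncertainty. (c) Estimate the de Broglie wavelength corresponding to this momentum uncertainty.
(a) Δp_min = 1.775 × 10^-25 kg·m/s
(b) Δv_min = 106.143 m/s
(c) λ_dB = 3.732 nm

Step-by-step:

(a) From the uncertainty principle:
Δp_min = ℏ/(2Δx) = (1.055e-34 J·s)/(2 × 2.970e-10 m) = 1.775e-25 kg·m/s

(b) The velocity uncertainty:
Δv = Δp/m = (1.775e-25 kg·m/s)/(1.673e-27 kg) = 1.061e+02 m/s = 106.143 m/s

(c) The de Broglie wavelength for this momentum:
λ = h/p = (6.626e-34 J·s)/(1.775e-25 kg·m/s) = 3.732e-09 m = 3.732 nm

Note: The de Broglie wavelength is comparable to the localization size, as expected from wave-particle duality.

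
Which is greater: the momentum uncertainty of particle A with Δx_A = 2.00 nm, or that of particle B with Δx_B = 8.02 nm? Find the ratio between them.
Particle A has the larger minimum momentum uncertainty, by a factor of 4.01.

For each particle, the minimum momentum uncertainty is Δp_min = ℏ/(2Δx):

Particle A: Δp_A = ℏ/(2×2.000e-09 m) = 2.636e-26 kg·m/s
Particle B: Δp_B = ℏ/(2×8.020e-09 m) = 6.575e-27 kg·m/s

Ratio: Δp_A/Δp_B = 4.01

Since Δp_min ∝ 1/Δx, the particle with smaller position uncertainty (A) has larger momentum uncertainty.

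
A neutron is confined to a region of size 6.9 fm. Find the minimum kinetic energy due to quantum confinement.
108.807 keV

Using the uncertainty principle:

1. Position uncertainty: Δx ≈ 6.900e-15 m
2. Minimum momentum uncertainty: Δp = ℏ/(2Δx) = 7.642e-21 kg·m/s
3. Minimum kinetic energy:
   KE = (Δp)²/(2m) = (7.642e-21)²/(2 × 1.675e-27 kg)
   KE = 1.743e-14 J = 108.807 keV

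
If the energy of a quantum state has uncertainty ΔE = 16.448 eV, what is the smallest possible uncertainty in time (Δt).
20.009 as

Using the energy-time uncertainty principle:
ΔEΔt ≥ ℏ/2

The minimum uncertainty in time is:
Δt_min = ℏ/(2ΔE)
Δt_min = (1.055e-34 J·s) / (2 × 2.635e-18 J)
Δt_min = 2.001e-17 s = 20.009 as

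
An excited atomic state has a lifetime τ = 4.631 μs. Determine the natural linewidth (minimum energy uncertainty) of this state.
71.066 peV

Using the energy-time uncertainty principle:
ΔEΔt ≥ ℏ/2

The lifetime τ represents the time uncertainty Δt.
The natural linewidth (minimum energy uncertainty) is:

ΔE = ℏ/(2τ)
ΔE = (1.055e-34 J·s) / (2 × 4.631e-06 s)
ΔE = 1.139e-29 J = 71.066 peV

This natural linewidth limits the precision of spectroscopic measurements.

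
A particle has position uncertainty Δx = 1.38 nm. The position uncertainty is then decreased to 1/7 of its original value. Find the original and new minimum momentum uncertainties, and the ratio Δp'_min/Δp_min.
Original Δp_min = 3.821 × 10^-26 kg·m/s; new Δp'_min = 2.675 × 10^-25 kg·m/s; ratio Δp'_min/Δp_min = 7.

From the uncertainty principle ΔxΔp ≥ ℏ/2, the minimum momentum uncertainty is Δp_min = ℏ/(2Δx).

Original (Δx = 1.38 nm = 1.380e-09 m):
Δp_min = (1.055e-34 J·s)/(2 × 1.380e-09 m) = 3.821e-26 kg·m/s

When Δx → (1/7)Δx:
Δp'_min = ℏ/(2 × (1/7)Δx) = 7 × ℏ/(2Δx) = 7 × Δp_min
Δp'_min = 7 × 3.821e-26 kg·m/s = 2.675e-25 kg·m/s

Since Δp_min ∝ 1/Δx, when Δx is decreased to 1/7 of its original value, Δp_min increases to 7 times its original value.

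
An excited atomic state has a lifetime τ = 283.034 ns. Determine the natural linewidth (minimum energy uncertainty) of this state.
1.163 neV

Using the energy-time uncertainty principle:
ΔEΔt ≥ ℏ/2

The lifetime τ represents the time uncertainty Δt.
The natural linewidth (minimum energy uncertainty) is:

ΔE = ℏ/(2τ)
ΔE = (1.055e-34 J·s) / (2 × 2.830e-07 s)
ΔE = 1.863e-28 J = 1.163 neV

This natural linewidth limits the precision of spectroscopic measurements.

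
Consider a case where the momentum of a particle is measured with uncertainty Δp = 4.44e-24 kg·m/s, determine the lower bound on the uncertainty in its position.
11.876 pm

Using the Heisenberg uncertainty principle:
ΔxΔp ≥ ℏ/2

The minimum uncertainty in position is:
Δx_min = ℏ/(2Δp)
Δx_min = (1.055e-34 J·s) / (2 × 4.440e-24 kg·m/s)
Δx_min = 1.188e-11 m = 11.876 pm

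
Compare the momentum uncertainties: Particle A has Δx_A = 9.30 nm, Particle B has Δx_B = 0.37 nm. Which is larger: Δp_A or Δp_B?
Particle B has the larger minimum momentum uncertainty, by a factor of 25.14.

For each particle, the minimum momentum uncertainty is Δp_min = ℏ/(2Δx):

Particle A: Δp_A = ℏ/(2×9.300e-09 m) = 5.670e-27 kg·m/s
Particle B: Δp_B = ℏ/(2×3.700e-10 m) = 1.425e-25 kg·m/s

Ratio: Δp_B/Δp_A = 25.14

Since Δp_min ∝ 1/Δx, the particle with smaller position uncertainty (B) has larger momentum uncertainty.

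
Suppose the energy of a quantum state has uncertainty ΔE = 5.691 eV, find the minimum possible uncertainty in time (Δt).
57.829 as

Using the energy-time uncertainty principle:
ΔEΔt ≥ ℏ/2

The minimum uncertainty in time is:
Δt_min = ℏ/(2ΔE)
Δt_min = (1.055e-34 J·s) / (2 × 9.118e-19 J)
Δt_min = 5.783e-17 s = 57.829 as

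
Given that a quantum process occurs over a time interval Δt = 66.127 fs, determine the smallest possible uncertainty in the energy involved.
4.977 meV

Using the energy-time uncertainty principle:
ΔEΔt ≥ ℏ/2

The minimum uncertainty in energy is:
ΔE_min = ℏ/(2Δt)
ΔE_min = (1.055e-34 J·s) / (2 × 6.613e-14 s)
ΔE_min = 7.974e-22 J = 4.977 meV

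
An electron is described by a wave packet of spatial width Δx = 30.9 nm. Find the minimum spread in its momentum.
1.706 × 10^-27 kg·m/s

For a wave packet, the spatial width Δx and momentum spread Δp are related by the uncertainty principle:
ΔxΔp ≥ ℏ/2

The minimum momentum spread is:
Δp_min = ℏ/(2Δx)
Δp_min = (1.055e-34 J·s) / (2 × 3.090e-08 m)
Δp_min = 1.706e-27 kg·m/s

A wave packet cannot have both a well-defined position and well-defined momentum.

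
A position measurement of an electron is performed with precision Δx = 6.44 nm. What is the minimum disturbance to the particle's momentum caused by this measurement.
8.188 × 10^-27 kg·m/s

The uncertainty principle implies that measuring position disturbs momentum:
ΔxΔp ≥ ℏ/2

When we measure position with precision Δx, we necessarily introduce a momentum uncertainty:
Δp ≥ ℏ/(2Δx)
Δp_min = (1.055e-34 J·s) / (2 × 6.440e-09 m)
Δp_min = 8.188e-27 kg·m/s

The more precisely we measure position, the greater the momentum disturbance.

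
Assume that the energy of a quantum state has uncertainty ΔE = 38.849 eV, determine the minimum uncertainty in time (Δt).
8.471 as

Using the energy-time uncertainty principle:
ΔEΔt ≥ ℏ/2

The minimum uncertainty in time is:
Δt_min = ℏ/(2ΔE)
Δt_min = (1.055e-34 J·s) / (2 × 6.224e-18 J)
Δt_min = 8.471e-18 s = 8.471 as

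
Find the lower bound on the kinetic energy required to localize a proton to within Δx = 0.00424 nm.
288.551 meV

Localizing a particle requires giving it sufficient momentum uncertainty:

1. From uncertainty principle: Δp ≥ ℏ/(2Δx)
   Δp_min = (1.055e-34 J·s) / (2 × 4.240e-12 m)
   Δp_min = 1.244e-23 kg·m/s

2. This momentum uncertainty corresponds to kinetic energy:
   KE ≈ (Δp)²/(2m) = (1.244e-23)²/(2 × 1.673e-27 kg)
   KE = 4.623e-20 J = 288.551 meV

Tighter localization requires more energy.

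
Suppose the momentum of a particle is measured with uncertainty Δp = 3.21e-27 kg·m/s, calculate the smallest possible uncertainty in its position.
16.426 nm

Using the Heisenberg uncertainty principle:
ΔxΔp ≥ ℏ/2

The minimum uncertainty in position is:
Δx_min = ℏ/(2Δp)
Δx_min = (1.055e-34 J·s) / (2 × 3.210e-27 kg·m/s)
Δx_min = 1.643e-08 m = 16.426 nm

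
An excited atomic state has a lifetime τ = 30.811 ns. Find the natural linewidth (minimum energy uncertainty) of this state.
10.681 neV

Using the energy-time uncertainty principle:
ΔEΔt ≥ ℏ/2

The lifetime τ represents the time uncertainty Δt.
The natural linewidth (minimum energy uncertainty) is:

ΔE = ℏ/(2τ)
ΔE = (1.055e-34 J·s) / (2 × 3.081e-08 s)
ΔE = 1.711e-27 J = 10.681 neV

This natural linewidth limits the precision of spectroscopic measurements.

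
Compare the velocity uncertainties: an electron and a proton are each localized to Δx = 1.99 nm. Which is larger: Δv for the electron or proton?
The electron has the larger minimum velocity uncertainty, by a ratio of 1836.2.

For both particles, Δp_min = ℏ/(2Δx) = 2.650e-26 kg·m/s (same for both).

The velocity uncertainty is Δv = Δp/m:
- electron: Δv = 2.650e-26 / 9.109e-31 = 2.909e+04 m/s = 29.087 km/s
- proton: Δv = 2.650e-26 / 1.673e-27 = 1.584e+01 m/s = 15.841 m/s

Ratio: 2.909e+04 / 1.584e+01 = 1836.2

The lighter particle has larger velocity uncertainty because Δv ∝ 1/m.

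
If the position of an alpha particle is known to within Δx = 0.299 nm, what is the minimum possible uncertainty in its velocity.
26.540 m/s

Using the Heisenberg uncertainty principle and Δp = mΔv:
ΔxΔp ≥ ℏ/2
Δx(mΔv) ≥ ℏ/2

The minimum uncertainty in velocity is:
Δv_min = ℏ/(2mΔx)
Δv_min = (1.055e-34 J·s) / (2 × 6.645e-27 kg × 2.990e-10 m)
Δv_min = 2.654e+01 m/s = 26.540 m/s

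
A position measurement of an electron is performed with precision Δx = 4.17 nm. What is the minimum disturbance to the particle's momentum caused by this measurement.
1.264 × 10^-26 kg·m/s

The uncertainty principle implies that measuring position disturbs momentum:
ΔxΔp ≥ ℏ/2

When we measure position with precision Δx, we necessarily introduce a momentum uncertainty:
Δp ≥ ℏ/(2Δx)
Δp_min = (1.055e-34 J·s) / (2 × 4.170e-09 m)
Δp_min = 1.264e-26 kg·m/s

The more precisely we measure position, the greater the momentum disturbance.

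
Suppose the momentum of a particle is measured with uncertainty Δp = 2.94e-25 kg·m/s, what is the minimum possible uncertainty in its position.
179.349 pm

Using the Heisenberg uncertainty principle:
ΔxΔp ≥ ℏ/2

The minimum uncertainty in position is:
Δx_min = ℏ/(2Δp)
Δx_min = (1.055e-34 J·s) / (2 × 2.940e-25 kg·m/s)
Δx_min = 1.793e-10 m = 179.349 pm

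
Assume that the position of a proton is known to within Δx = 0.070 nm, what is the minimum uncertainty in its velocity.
450.350 m/s

Using the Heisenberg uncertainty principle and Δp = mΔv:
ΔxΔp ≥ ℏ/2
Δx(mΔv) ≥ ℏ/2

The minimum uncertainty in velocity is:
Δv_min = ℏ/(2mΔx)
Δv_min = (1.055e-34 J·s) / (2 × 1.673e-27 kg × 7.000e-11 m)
Δv_min = 4.504e+02 m/s = 450.350 m/s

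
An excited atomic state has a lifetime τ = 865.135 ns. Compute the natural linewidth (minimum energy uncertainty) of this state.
380.410 peV

Using the energy-time uncertainty principle:
ΔEΔt ≥ ℏ/2

The lifetime τ represents the time uncertainty Δt.
The natural linewidth (minimum energy uncertainty) is:

ΔE = ℏ/(2τ)
ΔE = (1.055e-34 J·s) / (2 × 8.651e-07 s)
ΔE = 6.095e-29 J = 380.410 peV

This natural linewidth limits the precision of spectroscopic measurements.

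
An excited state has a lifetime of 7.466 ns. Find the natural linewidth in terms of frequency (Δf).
10.659 MHz

Using the energy-time uncertainty principle and E = hf:
ΔEΔt ≥ ℏ/2
hΔf·Δt ≥ ℏ/2

The minimum frequency uncertainty is:
Δf = ℏ/(2hτ) = 1/(4πτ)
Δf = 1/(4π × 7.466e-09 s)
Δf = 1.066e+07 Hz = 10.659 MHz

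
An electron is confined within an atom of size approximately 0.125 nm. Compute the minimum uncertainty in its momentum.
4.218 × 10^-25 kg·m/s

Using the Heisenberg uncertainty principle:
ΔxΔp ≥ ℏ/2

With Δx ≈ L = 1.250e-10 m (the confinement size):
Δp_min = ℏ/(2Δx)
Δp_min = (1.055e-34 J·s) / (2 × 1.250e-10 m)
Δp_min = 4.218e-25 kg·m/s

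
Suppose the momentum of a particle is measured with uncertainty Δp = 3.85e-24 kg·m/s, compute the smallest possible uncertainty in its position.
13.696 pm

Using the Heisenberg uncertainty principle:
ΔxΔp ≥ ℏ/2

The minimum uncertainty in position is:
Δx_min = ℏ/(2Δp)
Δx_min = (1.055e-34 J·s) / (2 × 3.850e-24 kg·m/s)
Δx_min = 1.370e-11 m = 13.696 pm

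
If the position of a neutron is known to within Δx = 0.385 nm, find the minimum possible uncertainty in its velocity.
81.769 m/s

Using the Heisenberg uncertainty principle and Δp = mΔv:
ΔxΔp ≥ ℏ/2
Δx(mΔv) ≥ ℏ/2

The minimum uncertainty in velocity is:
Δv_min = ℏ/(2mΔx)
Δv_min = (1.055e-34 J·s) / (2 × 1.675e-27 kg × 3.850e-10 m)
Δv_min = 8.177e+01 m/s = 81.769 m/s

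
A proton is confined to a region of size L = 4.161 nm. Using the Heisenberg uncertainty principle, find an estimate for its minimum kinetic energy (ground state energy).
299.612 neV

Using the uncertainty principle to estimate ground state energy:

1. The position uncertainty is approximately the confinement size:
   Δx ≈ L = 4.161e-09 m

2. From ΔxΔp ≥ ℏ/2, the minimum momentum uncertainty is:
   Δp ≈ ℏ/(2L) = 1.267e-26 kg·m/s

3. The kinetic energy is approximately:
   KE ≈ (Δp)²/(2m) = (1.267e-26)²/(2 × 1.673e-27 kg)
   KE ≈ 4.800e-26 J = 299.612 neV

This is an order-of-magnitude estimate of the ground state energy.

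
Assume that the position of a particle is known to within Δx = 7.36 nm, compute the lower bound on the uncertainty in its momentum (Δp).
7.164 × 10^-27 kg·m/s

Using the Heisenberg uncertainty principle:
ΔxΔp ≥ ℏ/2

The minimum uncertainty in momentum is:
Δp_min = ℏ/(2Δx)
Δp_min = (1.055e-34 J·s) / (2 × 7.360e-09 m)
Δp_min = 7.164e-27 kg·m/s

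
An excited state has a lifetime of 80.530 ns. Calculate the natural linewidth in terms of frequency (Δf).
988.172 kHz

Using the energy-time uncertainty principle and E = hf:
ΔEΔt ≥ ℏ/2
hΔf·Δt ≥ ℏ/2

The minimum frequency uncertainty is:
Δf = ℏ/(2hτ) = 1/(4πτ)
Δf = 1/(4π × 8.053e-08 s)
Δf = 9.882e+05 Hz = 988.172 kHz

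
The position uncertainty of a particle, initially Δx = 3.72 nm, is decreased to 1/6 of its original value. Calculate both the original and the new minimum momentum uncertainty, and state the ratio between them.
Original Δp_min = 1.417 × 10^-26 kg·m/s; new Δp'_min = 8.505 × 10^-26 kg·m/s; ratio Δp'_min/Δp_min = 6.

From the uncertainty principle ΔxΔp ≥ ℏ/2, the minimum momentum uncertainty is Δp_min = ℏ/(2Δx).

Original (Δx = 3.72 nm = 3.720e-09 m):
Δp_min = (1.055e-34 J·s)/(2 × 3.720e-09 m) = 1.417e-26 kg·m/s

When Δx → (1/6)Δx:
Δp'_min = ℏ/(2 × (1/6)Δx) = 6 × ℏ/(2Δx) = 6 × Δp_min
Δp'_min = 6 × 1.417e-26 kg·m/s = 8.505e-26 kg·m/s

Since Δp_min ∝ 1/Δx, when Δx is decreased to 1/6 of its original value, Δp_min increases to 6 times its original value.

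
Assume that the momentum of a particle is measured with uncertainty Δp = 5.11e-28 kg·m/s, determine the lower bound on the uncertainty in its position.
103.187 nm

Using the Heisenberg uncertainty principle:
ΔxΔp ≥ ℏ/2

The minimum uncertainty in position is:
Δx_min = ℏ/(2Δp)
Δx_min = (1.055e-34 J·s) / (2 × 5.110e-28 kg·m/s)
Δx_min = 1.032e-07 m = 103.187 nm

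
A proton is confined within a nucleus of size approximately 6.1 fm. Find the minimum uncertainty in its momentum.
8.644 × 10^-21 kg·m/s

Using the Heisenberg uncertainty principle:
ΔxΔp ≥ ℏ/2

With Δx ≈ L = 6.100e-15 m (the confinement size):
Δp_min = ℏ/(2Δx)
Δp_min = (1.055e-34 J·s) / (2 × 6.100e-15 m)
Δp_min = 8.644e-21 kg·m/s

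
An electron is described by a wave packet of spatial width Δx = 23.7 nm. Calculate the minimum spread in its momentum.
2.225 × 10^-27 kg·m/s

For a wave packet, the spatial width Δx and momentum spread Δp are related by the uncertainty principle:
ΔxΔp ≥ ℏ/2

The minimum momentum spread is:
Δp_min = ℏ/(2Δx)
Δp_min = (1.055e-34 J·s) / (2 × 2.370e-08 m)
Δp_min = 2.225e-27 kg·m/s

A wave packet cannot have both a well-defined position and well-defined momentum.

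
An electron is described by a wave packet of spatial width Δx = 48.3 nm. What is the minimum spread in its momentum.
1.092 × 10^-27 kg·m/s

For a wave packet, the spatial width Δx and momentum spread Δp are related by the uncertainty principle:
ΔxΔp ≥ ℏ/2

The minimum momentum spread is:
Δp_min = ℏ/(2Δx)
Δp_min = (1.055e-34 J·s) / (2 × 4.830e-08 m)
Δp_min = 1.092e-27 kg·m/s

A wave packet cannot have both a well-defined position and well-defined momentum.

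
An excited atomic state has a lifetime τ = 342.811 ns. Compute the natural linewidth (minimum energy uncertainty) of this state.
960.022 peV

Using the energy-time uncertainty principle:
ΔEΔt ≥ ℏ/2

The lifetime τ represents the time uncertainty Δt.
The natural linewidth (minimum energy uncertainty) is:

ΔE = ℏ/(2τ)
ΔE = (1.055e-34 J·s) / (2 × 3.428e-07 s)
ΔE = 1.538e-28 J = 960.022 peV

This natural linewidth limits the precision of spectroscopic measurements.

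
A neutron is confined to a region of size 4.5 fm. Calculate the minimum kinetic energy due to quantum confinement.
255.818 keV

Using the uncertainty principle:

1. Position uncertainty: Δx ≈ 4.500e-15 m
2. Minimum momentum uncertainty: Δp = ℏ/(2Δx) = 1.172e-20 kg·m/s
3. Minimum kinetic energy:
   KE = (Δp)²/(2m) = (1.172e-20)²/(2 × 1.675e-27 kg)
   KE = 4.099e-14 J = 255.818 keV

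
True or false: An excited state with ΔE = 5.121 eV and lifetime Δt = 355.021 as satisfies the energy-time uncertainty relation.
Yes, it satisfies the uncertainty relation.

Calculate the product ΔEΔt:
ΔE = 5.121 eV = 8.205e-19 J
ΔEΔt = (8.205e-19 J) × (3.550e-16 s)
ΔEΔt = 2.913e-34 J·s

Compare to the minimum allowed value ℏ/2:
ℏ/2 = 5.273e-35 J·s

Since ΔEΔt = 2.913e-34 J·s ≥ 5.273e-35 J·s = ℏ/2,
this satisfies the uncertainty relation.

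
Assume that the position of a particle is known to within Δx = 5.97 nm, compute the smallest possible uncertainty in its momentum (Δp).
8.832 × 10^-27 kg·m/s

Using the Heisenberg uncertainty principle:
ΔxΔp ≥ ℏ/2

The minimum uncertainty in momentum is:
Δp_min = ℏ/(2Δx)
Δp_min = (1.055e-34 J·s) / (2 × 5.970e-09 m)
Δp_min = 8.832e-27 kg·m/s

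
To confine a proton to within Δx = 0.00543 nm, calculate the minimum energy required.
175.936 meV

Localizing a particle requires giving it sufficient momentum uncertainty:

1. From uncertainty principle: Δp ≥ ℏ/(2Δx)
   Δp_min = (1.055e-34 J·s) / (2 × 5.430e-12 m)
   Δp_min = 9.711e-24 kg·m/s

2. This momentum uncertainty corresponds to kinetic energy:
   KE ≈ (Δp)²/(2m) = (9.711e-24)²/(2 × 1.673e-27 kg)
   KE = 2.819e-20 J = 175.936 meV

Tighter localization requires more energy.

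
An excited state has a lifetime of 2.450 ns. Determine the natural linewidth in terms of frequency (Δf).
32.481 MHz

Using the energy-time uncertainty principle and E = hf:
ΔEΔt ≥ ℏ/2
hΔf·Δt ≥ ℏ/2

The minimum frequency uncertainty is:
Δf = ℏ/(2hτ) = 1/(4πτ)
Δf = 1/(4π × 2.450e-09 s)
Δf = 3.248e+07 Hz = 32.481 MHz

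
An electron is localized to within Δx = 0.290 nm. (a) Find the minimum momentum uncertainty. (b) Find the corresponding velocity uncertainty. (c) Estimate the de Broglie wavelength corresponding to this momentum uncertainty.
(a) Δp_min = 1.818 × 10^-25 kg·m/s
(b) Δv_min = 199.599 km/s
(c) λ_dB = 3.644 nm

Step-by-step:

(a) From the uncertainty principle:
Δp_min = ℏ/(2Δx) = (1.055e-34 J·s)/(2 × 2.900e-10 m) = 1.818e-25 kg·m/s

(b) The velocity uncertainty:
Δv = Δp/m = (1.818e-25 kg·m/s)/(9.109e-31 kg) = 1.996e+05 m/s = 199.599 km/s

(c) The de Broglie wavelength for this momentum:
λ = h/p = (6.626e-34 J·s)/(1.818e-25 kg·m/s) = 3.644e-09 m = 3.644 nm

Note: The de Broglie wavelength is comparable to the localization size, as expected from wave-particle duality.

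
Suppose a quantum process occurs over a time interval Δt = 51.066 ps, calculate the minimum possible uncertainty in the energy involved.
6.445 μeV

Using the energy-time uncertainty principle:
ΔEΔt ≥ ℏ/2

The minimum uncertainty in energy is:
ΔE_min = ℏ/(2Δt)
ΔE_min = (1.055e-34 J·s) / (2 × 5.107e-11 s)
ΔE_min = 1.033e-24 J = 6.445 μeV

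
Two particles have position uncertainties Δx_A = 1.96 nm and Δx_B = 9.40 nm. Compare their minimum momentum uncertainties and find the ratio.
Particle A has the larger minimum momentum uncertainty, by a factor of 4.80.

For each particle, the minimum momentum uncertainty is Δp_min = ℏ/(2Δx):

Particle A: Δp_A = ℏ/(2×1.960e-09 m) = 2.690e-26 kg·m/s
Particle B: Δp_B = ℏ/(2×9.400e-09 m) = 5.609e-27 kg·m/s

Ratio: Δp_A/Δp_B = 4.80

Since Δp_min ∝ 1/Δx, the particle with smaller position uncertainty (A) has larger momentum uncertainty.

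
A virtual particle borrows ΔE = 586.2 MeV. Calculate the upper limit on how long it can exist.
5.614 × 10^-25 s

Using the energy-time uncertainty principle:
ΔEΔt ≥ ℏ/2

For a virtual particle borrowing energy ΔE, the maximum lifetime is:
Δt_max = ℏ/(2ΔE)

Converting energy:
ΔE = 586.2 MeV = 9.392e-11 J

Δt_max = (1.055e-34 J·s) / (2 × 9.392e-11 J)
Δt_max = 5.614e-25 s = 5.614 × 10^-25 s

Virtual particles with higher borrowed energy exist for shorter times.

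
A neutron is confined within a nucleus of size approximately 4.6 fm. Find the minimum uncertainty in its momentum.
1.146 × 10^-20 kg·m/s

Using the Heisenberg uncertainty principle:
ΔxΔp ≥ ℏ/2

With Δx ≈ L = 4.600e-15 m (the confinement size):
Δp_min = ℏ/(2Δx)
Δp_min = (1.055e-34 J·s) / (2 × 4.600e-15 m)
Δp_min = 1.146e-20 kg·m/s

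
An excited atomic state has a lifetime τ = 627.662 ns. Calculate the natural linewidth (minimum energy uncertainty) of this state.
524.336 peV

Using the energy-time uncertainty principle:
ΔEΔt ≥ ℏ/2

The lifetime τ represents the time uncertainty Δt.
The natural linewidth (minimum energy uncertainty) is:

ΔE = ℏ/(2τ)
ΔE = (1.055e-34 J·s) / (2 × 6.277e-07 s)
ΔE = 8.401e-29 J = 524.336 peV

This natural linewidth limits the precision of spectroscopic measurements.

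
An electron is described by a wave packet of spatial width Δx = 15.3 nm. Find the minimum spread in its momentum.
3.446 × 10^-27 kg·m/s

For a wave packet, the spatial width Δx and momentum spread Δp are related by the uncertainty principle:
ΔxΔp ≥ ℏ/2

The minimum momentum spread is:
Δp_min = ℏ/(2Δx)
Δp_min = (1.055e-34 J·s) / (2 × 1.530e-08 m)
Δp_min = 3.446e-27 kg·m/s

A wave packet cannot have both a well-defined position and well-defined momentum.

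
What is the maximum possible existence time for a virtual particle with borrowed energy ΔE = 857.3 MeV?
3.839 × 10^-25 s

Using the energy-time uncertainty principle:
ΔEΔt ≥ ℏ/2

For a virtual particle borrowing energy ΔE, the maximum lifetime is:
Δt_max = ℏ/(2ΔE)

Converting energy:
ΔE = 857.3 MeV = 1.374e-10 J

Δt_max = (1.055e-34 J·s) / (2 × 1.374e-10 J)
Δt_max = 3.839e-25 s = 3.839 × 10^-25 s

Virtual particles with higher borrowed energy exist for shorter times.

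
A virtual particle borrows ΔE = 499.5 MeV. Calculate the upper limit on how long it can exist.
6.589 × 10^-25 s

Using the energy-time uncertainty principle:
ΔEΔt ≥ ℏ/2

For a virtual particle borrowing energy ΔE, the maximum lifetime is:
Δt_max = ℏ/(2ΔE)

Converting energy:
ΔE = 499.5 MeV = 8.003e-11 J

Δt_max = (1.055e-34 J·s) / (2 × 8.003e-11 J)
Δt_max = 6.589e-25 s = 6.589 × 10^-25 s

Virtual particles with higher borrowed energy exist for shorter times.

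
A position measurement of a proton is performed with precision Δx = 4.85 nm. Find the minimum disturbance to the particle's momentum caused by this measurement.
1.087 × 10^-26 kg·m/s

The uncertainty principle implies that measuring position disturbs momentum:
ΔxΔp ≥ ℏ/2

When we measure position with precision Δx, we necessarily introduce a momentum uncertainty:
Δp ≥ ℏ/(2Δx)
Δp_min = (1.055e-34 J·s) / (2 × 4.850e-09 m)
Δp_min = 1.087e-26 kg·m/s

The more precisely we measure position, the greater the momentum disturbance.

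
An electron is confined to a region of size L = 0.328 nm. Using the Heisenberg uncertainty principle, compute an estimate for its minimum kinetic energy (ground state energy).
88.535 meV

Using the uncertainty principle to estimate ground state energy:

1. The position uncertainty is approximately the confinement size:
   Δx ≈ L = 3.280e-10 m

2. From ΔxΔp ≥ ℏ/2, the minimum momentum uncertainty is:
   Δp ≈ ℏ/(2L) = 1.608e-25 kg·m/s

3. The kinetic energy is approximately:
   KE ≈ (Δp)²/(2m) = (1.608e-25)²/(2 × 9.109e-31 kg)
   KE ≈ 1.418e-20 J = 88.535 meV

This is an order-of-magnitude estimate of the ground state energy.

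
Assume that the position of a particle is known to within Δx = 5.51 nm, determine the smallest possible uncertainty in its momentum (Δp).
9.570 × 10^-27 kg·m/s

Using the Heisenberg uncertainty principle:
ΔxΔp ≥ ℏ/2

The minimum uncertainty in momentum is:
Δp_min = ℏ/(2Δx)
Δp_min = (1.055e-34 J·s) / (2 × 5.510e-09 m)
Δp_min = 9.570e-27 kg·m/s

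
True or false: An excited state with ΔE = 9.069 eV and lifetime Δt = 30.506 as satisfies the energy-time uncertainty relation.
No, it violates the uncertainty relation.

Calculate the product ΔEΔt:
ΔE = 9.069 eV = 1.453e-18 J
ΔEΔt = (1.453e-18 J) × (3.051e-17 s)
ΔEΔt = 4.433e-35 J·s

Compare to the minimum allowed value ℏ/2:
ℏ/2 = 5.273e-35 J·s

Since ΔEΔt = 4.433e-35 J·s < 5.273e-35 J·s = ℏ/2,
this violates the uncertainty relation.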